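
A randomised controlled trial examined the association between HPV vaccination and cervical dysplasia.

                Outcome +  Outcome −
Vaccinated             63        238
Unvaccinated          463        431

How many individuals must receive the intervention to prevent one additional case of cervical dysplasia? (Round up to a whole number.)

Risk in treated group = 63/301 = 0.20930; risk in control = 463/894 = 0.51790.
Absolute risk reduction = 0.51790 − 0.20930 = 0.30859
NNT = 1 / ARR = 1 / 0.30859 = 3.240 → round up → 4

4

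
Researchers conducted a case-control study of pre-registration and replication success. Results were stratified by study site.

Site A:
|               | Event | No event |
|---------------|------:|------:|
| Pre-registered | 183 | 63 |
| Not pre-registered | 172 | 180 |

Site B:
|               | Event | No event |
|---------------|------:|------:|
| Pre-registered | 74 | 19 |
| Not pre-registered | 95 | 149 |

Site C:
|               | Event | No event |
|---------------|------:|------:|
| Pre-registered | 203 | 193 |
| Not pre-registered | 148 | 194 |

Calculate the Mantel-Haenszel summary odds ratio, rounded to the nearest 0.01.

2.27

OR_MH = Σ(aᵢdᵢ/nᵢ) / Σ(bᵢcᵢ/nᵢ), where nᵢ is the stratum total.
Stratum 1 (Site A): n = 598; a·d/n = 183·180/598 = 55.0836; b·c/n = 63·172/598 = 18.1204
Stratum 2 (Site B): n = 337; a·d/n = 74·149/337 = 32.7181; b·c/n = 19·95/337 = 5.3561
Stratum 3 (Site C): n = 738; a·d/n = 203·194/738 = 53.3631; b·c/n = 193·148/738 = 38.7046
OR_MH = (55.0836 + 32.7181 + 53.3631) / (18.1204 + 5.3561 + 38.7046) = 141.1649 / 62.1811 = 2.27022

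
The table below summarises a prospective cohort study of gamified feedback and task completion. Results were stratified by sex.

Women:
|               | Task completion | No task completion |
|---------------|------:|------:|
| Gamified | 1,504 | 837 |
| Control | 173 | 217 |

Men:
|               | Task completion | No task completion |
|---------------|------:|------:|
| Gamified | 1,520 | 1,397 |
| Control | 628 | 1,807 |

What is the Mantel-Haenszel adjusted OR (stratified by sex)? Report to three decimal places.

OR_MH = Σ(aᵢdᵢ/nᵢ) / Σ(bᵢcᵢ/nᵢ), where nᵢ is the stratum total.
Stratum 1 (Women): n = 2731; a·d/n = 1504·217/2731 = 119.5049; b·c/n = 837·173/2731 = 53.0212
Stratum 2 (Men): n = 5352; a·d/n = 1520·1807/5352 = 513.1988; b·c/n = 1397·628/5352 = 163.9230
OR_MH = (119.5049 + 513.1988) / (53.0212 + 163.9230) = 632.7037 / 216.9443 = 2.91643

2.916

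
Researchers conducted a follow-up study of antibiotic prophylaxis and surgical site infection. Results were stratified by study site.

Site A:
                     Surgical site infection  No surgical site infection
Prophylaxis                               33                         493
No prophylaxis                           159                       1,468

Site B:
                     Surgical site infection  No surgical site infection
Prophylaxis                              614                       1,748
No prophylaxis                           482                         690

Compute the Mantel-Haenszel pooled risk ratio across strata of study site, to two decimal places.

0.63

RR_MH = Σ(aᵢ·n₀ᵢ/nᵢ) / Σ(cᵢ·n₁ᵢ/nᵢ), with n₁ᵢ = aᵢ+bᵢ (exposed), n₀ᵢ = cᵢ+dᵢ (unexposed), nᵢ = n₁ᵢ+n₀ᵢ.
Stratum 1 (Site A): n₁ = 526, n₀ = 1627, n = 2153; a·n₀/n = 33·1627/2153 = 24.9378; c·n₁/n = 159·526/2153 = 38.8453
Stratum 2 (Site B): n₁ = 2362, n₀ = 1172, n = 3534; a·n₀/n = 614·1172/3534 = 203.6242; c·n₁/n = 482·2362/3534 = 322.1517
RR_MH = (24.9378 + 203.6242) / (38.8453 + 322.1517) = 228.5620 / 360.9970 = 0.63314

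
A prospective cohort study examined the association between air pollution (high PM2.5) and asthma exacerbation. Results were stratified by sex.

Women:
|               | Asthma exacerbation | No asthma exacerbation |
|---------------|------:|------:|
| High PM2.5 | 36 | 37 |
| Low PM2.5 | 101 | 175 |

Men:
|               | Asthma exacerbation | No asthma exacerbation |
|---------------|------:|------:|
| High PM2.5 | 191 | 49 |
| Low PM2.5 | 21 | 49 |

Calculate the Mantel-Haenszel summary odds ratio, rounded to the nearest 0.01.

OR_MH = Σ(aᵢdᵢ/nᵢ) / Σ(bᵢcᵢ/nᵢ), where nᵢ is the stratum total.
Stratum 1 (Women): n = 349; a·d/n = 36·175/349 = 18.0516; b·c/n = 37·101/349 = 10.7077
Stratum 2 (Men): n = 310; a·d/n = 191·49/310 = 30.1903; b·c/n = 49·21/310 = 3.3194
OR_MH = (18.0516 + 30.1903) / (10.7077 + 3.3194) = 48.2419 / 14.0271 = 3.43919

3.44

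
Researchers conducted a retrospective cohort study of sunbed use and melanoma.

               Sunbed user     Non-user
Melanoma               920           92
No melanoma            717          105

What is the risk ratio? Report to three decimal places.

1.203

Reading the table with exposure as columns: a = 920 (Sunbed user, case), b = 717 (Sunbed user, non-case), c = 92 (Non-user, case), d = 105.
Risk in exposed = 920/1637 = 0.56200; risk in unexposed = 92/197 = 0.46701.
RR = 0.56200 / 0.46701 = 1.20342
The risk among the exposed is 1.20 times that among the unexposed.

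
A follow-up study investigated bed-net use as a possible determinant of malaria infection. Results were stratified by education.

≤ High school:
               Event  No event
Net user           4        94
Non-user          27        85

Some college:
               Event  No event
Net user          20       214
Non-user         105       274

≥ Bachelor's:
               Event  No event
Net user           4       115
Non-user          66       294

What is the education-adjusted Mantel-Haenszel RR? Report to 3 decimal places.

0.253

RR_MH = Σ(aᵢ·n₀ᵢ/nᵢ) / Σ(cᵢ·n₁ᵢ/nᵢ), with n₁ᵢ = aᵢ+bᵢ (exposed), n₀ᵢ = cᵢ+dᵢ (unexposed), nᵢ = n₁ᵢ+n₀ᵢ.
Stratum 1 (≤ High school): n₁ = 98, n₀ = 112, n = 210; a·n₀/n = 4·112/210 = 2.1333; c·n₁/n = 27·98/210 = 12.6000
Stratum 2 (Some college): n₁ = 234, n₀ = 379, n = 613; a·n₀/n = 20·379/613 = 12.3654; c·n₁/n = 105·234/613 = 40.0816
Stratum 3 (≥ Bachelor's): n₁ = 119, n₀ = 360, n = 479; a·n₀/n = 4·360/479 = 3.0063; c·n₁/n = 66·119/479 = 16.3967
RR_MH = (2.1333 + 12.3654 + 3.0063) / (12.6000 + 40.0816 + 16.3967) = 17.5050 / 69.0782 = 0.25341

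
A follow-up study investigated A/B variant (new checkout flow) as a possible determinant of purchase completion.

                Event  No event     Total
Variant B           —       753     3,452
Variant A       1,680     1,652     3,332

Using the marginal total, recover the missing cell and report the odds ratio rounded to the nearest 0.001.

3.525

The missing cell is in the exposed row: 3452 − 753 = 2699.
So a = 2699, b = 753, c = 1680, d = 1652.
OR = (a·d)/(b·c) = (2699 × 1652) / (753 × 1680) = 4458748 / 1265040 = 3.52459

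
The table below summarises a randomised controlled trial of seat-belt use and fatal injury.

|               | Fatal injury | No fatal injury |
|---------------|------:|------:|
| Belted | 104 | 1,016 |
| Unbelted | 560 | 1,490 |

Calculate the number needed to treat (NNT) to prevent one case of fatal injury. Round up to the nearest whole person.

Risk in treated group = 104/1120 = 0.09286; risk in control = 560/2050 = 0.27317.
Absolute risk reduction = 0.27317 − 0.09286 = 0.18031
NNT = 1 / ARR = 1 / 0.18031 = 5.546 → round up → 6

6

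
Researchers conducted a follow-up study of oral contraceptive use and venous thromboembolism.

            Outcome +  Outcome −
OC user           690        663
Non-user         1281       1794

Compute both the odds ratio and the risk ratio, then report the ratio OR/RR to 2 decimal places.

1.19

Cells: a = 690, b = 663, c = 1281, d = 1794.
OR = (690·1794)/(663·1281) = 1237860/849303 = 1.45750
Risk in exposed = 690/1353 = 0.50998; risk in unexposed = 1281/3075 = 0.41659; RR = 1.22419
OR/RR = 1.45750 / 1.22419 = 1.19059
The outcome is not rare, so the OR lies further from 1 than the RR.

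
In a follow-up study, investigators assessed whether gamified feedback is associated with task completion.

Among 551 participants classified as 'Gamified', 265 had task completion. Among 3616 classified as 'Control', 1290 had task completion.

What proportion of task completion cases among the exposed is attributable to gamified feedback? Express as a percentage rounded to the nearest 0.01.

25.82

From the description: a = 265, b = 286, c = 1290, d = 2326.
Risk in exposed = 265/551 = 0.48094; risk in unexposed = 1290/3616 = 0.35675.
RR = 0.48094/0.35675 = 1.34813
AR% = (RR − 1)/RR × 100 = (1.34813 − 1)/1.34813 × 100 = 25.8234%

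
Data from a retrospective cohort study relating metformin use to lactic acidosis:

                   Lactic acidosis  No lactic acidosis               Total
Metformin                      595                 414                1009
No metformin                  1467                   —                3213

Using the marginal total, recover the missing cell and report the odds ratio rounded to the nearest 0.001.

1.711

The missing cell is in the unexposed row: 3213 − 1467 = 1746.
So a = 595, b = 414, c = 1467, d = 1746.
OR = (a·d)/(b·c) = (595 × 1746) / (414 × 1467) = 1038870 / 607338 = 1.71053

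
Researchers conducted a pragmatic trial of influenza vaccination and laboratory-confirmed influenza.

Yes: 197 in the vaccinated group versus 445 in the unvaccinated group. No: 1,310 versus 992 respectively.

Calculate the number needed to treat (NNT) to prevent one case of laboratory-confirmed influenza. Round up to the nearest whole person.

6

Risk in treated group = 197/1507 = 0.13072; risk in control = 445/1437 = 0.30967.
Absolute risk reduction = 0.30967 − 0.13072 = 0.17895
NNT = 1 / ARR = 1 / 0.17895 = 5.588 → round up → 6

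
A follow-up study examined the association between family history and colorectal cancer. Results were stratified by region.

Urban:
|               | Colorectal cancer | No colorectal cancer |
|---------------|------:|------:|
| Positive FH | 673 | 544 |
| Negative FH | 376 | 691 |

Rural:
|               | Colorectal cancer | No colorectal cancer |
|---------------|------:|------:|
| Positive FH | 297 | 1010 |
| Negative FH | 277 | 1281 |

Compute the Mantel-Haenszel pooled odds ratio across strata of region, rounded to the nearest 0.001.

1.797

OR_MH = Σ(aᵢdᵢ/nᵢ) / Σ(bᵢcᵢ/nᵢ), where nᵢ is the stratum total.
Stratum 1 (Urban): n = 2284; a·d/n = 673·691/2284 = 203.6090; b·c/n = 544·376/2284 = 89.5552
Stratum 2 (Rural): n = 2865; a·d/n = 297·1281/2865 = 132.7948; b·c/n = 1010·277/2865 = 97.6510
OR_MH = (203.6090 + 132.7948) / (89.5552 + 97.6510) = 336.4038 / 187.2061 = 1.79697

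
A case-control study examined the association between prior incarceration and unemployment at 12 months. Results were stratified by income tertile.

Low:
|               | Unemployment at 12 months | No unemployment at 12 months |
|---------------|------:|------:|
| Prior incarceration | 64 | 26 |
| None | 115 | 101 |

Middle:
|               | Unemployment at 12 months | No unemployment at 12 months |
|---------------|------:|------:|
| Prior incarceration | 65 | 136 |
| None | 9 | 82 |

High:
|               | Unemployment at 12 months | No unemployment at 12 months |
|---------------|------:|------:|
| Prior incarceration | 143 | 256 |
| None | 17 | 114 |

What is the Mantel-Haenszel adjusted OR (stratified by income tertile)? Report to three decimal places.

3.163

OR_MH = Σ(aᵢdᵢ/nᵢ) / Σ(bᵢcᵢ/nᵢ), where nᵢ is the stratum total.
Stratum 1 (Low): n = 306; a·d/n = 64·101/306 = 21.1242; b·c/n = 26·115/306 = 9.7712
Stratum 2 (Middle): n = 292; a·d/n = 65·82/292 = 18.2534; b·c/n = 136·9/292 = 4.1918
Stratum 3 (High): n = 530; a·d/n = 143·114/530 = 30.7585; b·c/n = 256·17/530 = 8.2113
OR_MH = (21.1242 + 18.2534 + 30.7585) / (9.7712 + 4.1918 + 8.2113) = 70.1361 / 22.1743 = 3.16294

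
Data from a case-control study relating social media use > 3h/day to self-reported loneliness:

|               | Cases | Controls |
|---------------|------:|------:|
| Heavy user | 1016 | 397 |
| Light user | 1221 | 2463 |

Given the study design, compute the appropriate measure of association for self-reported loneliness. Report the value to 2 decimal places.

5.16

Cells: a = 1016, b = 397, c = 1221, d = 2463.
This is a case-control study: participants were sampled on outcome status, so risks in the source population cannot be estimated directly — relative risk is not valid here. The odds ratio is the appropriate measure.
OR = (a·d)/(b·c) = (1016 × 2463) / (397 × 1221) = 2502408 / 484737 = 5.16240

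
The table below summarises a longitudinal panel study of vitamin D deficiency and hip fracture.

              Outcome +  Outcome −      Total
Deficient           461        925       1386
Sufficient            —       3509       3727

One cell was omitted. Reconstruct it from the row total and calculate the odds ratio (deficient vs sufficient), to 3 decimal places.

The missing cell is in the unexposed row: 3727 − 3509 = 218.
So a = 461, b = 925, c = 218, d = 3509.
OR = (a·d)/(b·c) = (461 × 3509) / (925 × 218) = 1617649 / 201650 = 8.02206

8.022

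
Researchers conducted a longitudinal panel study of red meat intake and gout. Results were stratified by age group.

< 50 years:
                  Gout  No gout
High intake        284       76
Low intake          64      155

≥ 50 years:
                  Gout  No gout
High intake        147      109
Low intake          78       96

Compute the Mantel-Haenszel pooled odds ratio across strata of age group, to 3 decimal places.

3.864

OR_MH = Σ(aᵢdᵢ/nᵢ) / Σ(bᵢcᵢ/nᵢ), where nᵢ is the stratum total.
Stratum 1 (< 50 years): n = 579; a·d/n = 284·155/579 = 76.0276; b·c/n = 76·64/579 = 8.4007
Stratum 2 (≥ 50 years): n = 430; a·d/n = 147·96/430 = 32.8186; b·c/n = 109·78/430 = 19.7721
OR_MH = (76.0276 + 32.8186) / (8.4007 + 19.7721) = 108.8462 / 28.1728 = 3.86352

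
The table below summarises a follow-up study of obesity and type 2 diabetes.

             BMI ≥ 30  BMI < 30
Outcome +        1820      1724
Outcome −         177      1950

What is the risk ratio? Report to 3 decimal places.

1.942

Reading the table with exposure as columns: a = 1820 (BMI ≥ 30, case), b = 177 (BMI ≥ 30, non-case), c = 1724 (BMI < 30, case), d = 1950.
Risk in exposed = 1820/1997 = 0.91137; risk in unexposed = 1724/3674 = 0.46924.
RR = 0.91137 / 0.46924 = 1.94221
The risk among the exposed is 1.94 times that among the unexposed.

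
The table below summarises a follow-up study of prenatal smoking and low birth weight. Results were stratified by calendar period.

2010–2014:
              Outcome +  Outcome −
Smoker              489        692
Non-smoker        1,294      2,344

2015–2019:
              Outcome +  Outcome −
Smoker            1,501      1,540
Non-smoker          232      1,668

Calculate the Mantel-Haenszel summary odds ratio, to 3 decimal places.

2.885

OR_MH = Σ(aᵢdᵢ/nᵢ) / Σ(bᵢcᵢ/nᵢ), where nᵢ is the stratum total.
Stratum 1 (2010–2014): n = 4819; a·d/n = 489·2344/4819 = 237.8535; b·c/n = 692·1294/4819 = 185.8161
Stratum 2 (2015–2019): n = 4941; a·d/n = 1501·1668/4941 = 506.7128; b·c/n = 1540·232/4941 = 72.3092
OR_MH = (237.8535 + 506.7128) / (185.8161 + 72.3092) = 744.5663 / 258.1254 = 2.88451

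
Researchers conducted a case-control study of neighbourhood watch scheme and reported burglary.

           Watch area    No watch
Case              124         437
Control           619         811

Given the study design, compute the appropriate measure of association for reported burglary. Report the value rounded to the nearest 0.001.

0.372

Reading the table with exposure as columns: a = 124 (Watch area, case), b = 619 (Watch area, non-case), c = 437 (No watch, case), d = 811.
This is a case-control study: participants were sampled on outcome status, so risks in the source population cannot be estimated directly — relative risk is not valid here. The odds ratio is the appropriate measure.
OR = (a·d)/(b·c) = (124 × 811) / (619 × 437) = 100564 / 270503 = 0.37177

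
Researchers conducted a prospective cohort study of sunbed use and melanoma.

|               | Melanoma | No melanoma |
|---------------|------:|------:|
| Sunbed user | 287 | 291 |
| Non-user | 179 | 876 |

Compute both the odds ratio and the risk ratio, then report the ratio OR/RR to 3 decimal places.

1.649

Cells: a = 287, b = 291, c = 179, d = 876.
OR = (287·876)/(291·179) = 251412/52089 = 4.82659
Risk in exposed = 287/578 = 0.49654; risk in unexposed = 179/1055 = 0.16967; RR = 2.92653
OR/RR = 4.82659 / 2.92653 = 1.64925
The outcome is not rare, so the OR lies further from 1 than the RR.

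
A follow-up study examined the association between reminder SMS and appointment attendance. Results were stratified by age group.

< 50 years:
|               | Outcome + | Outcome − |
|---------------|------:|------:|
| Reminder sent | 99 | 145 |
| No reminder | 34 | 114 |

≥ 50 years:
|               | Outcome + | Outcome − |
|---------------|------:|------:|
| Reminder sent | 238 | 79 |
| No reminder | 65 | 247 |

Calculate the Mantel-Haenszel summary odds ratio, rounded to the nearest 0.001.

5.894

OR_MH = Σ(aᵢdᵢ/nᵢ) / Σ(bᵢcᵢ/nᵢ), where nᵢ is the stratum total.
Stratum 1 (< 50 years): n = 392; a·d/n = 99·114/392 = 28.7908; b·c/n = 145·34/392 = 12.5765
Stratum 2 (≥ 50 years): n = 629; a·d/n = 238·247/629 = 93.4595; b·c/n = 79·65/629 = 8.1638
OR_MH = (28.7908 + 93.4595) / (12.5765 + 8.1638) = 122.2503 / 20.7403 = 5.89434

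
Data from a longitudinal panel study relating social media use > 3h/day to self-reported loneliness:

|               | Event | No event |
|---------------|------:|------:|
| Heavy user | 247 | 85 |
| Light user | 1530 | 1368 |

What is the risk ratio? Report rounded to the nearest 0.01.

Cells: a = 247, b = 85, c = 1530, d = 1368.
Risk in exposed = 247/332 = 0.74398; risk in unexposed = 1530/2898 = 0.52795.
RR = 0.74398 / 0.52795 = 1.40918
The risk among the exposed is 1.41 times that among the unexposed.

1.41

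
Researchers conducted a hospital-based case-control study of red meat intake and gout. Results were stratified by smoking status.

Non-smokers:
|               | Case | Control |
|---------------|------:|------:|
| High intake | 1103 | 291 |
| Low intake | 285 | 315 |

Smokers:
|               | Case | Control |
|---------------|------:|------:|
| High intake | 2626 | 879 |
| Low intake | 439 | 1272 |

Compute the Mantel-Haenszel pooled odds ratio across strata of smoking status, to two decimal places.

OR_MH = Σ(aᵢdᵢ/nᵢ) / Σ(bᵢcᵢ/nᵢ), where nᵢ is the stratum total.
Stratum 1 (Non-smokers): n = 1994; a·d/n = 1103·315/1994 = 174.2452; b·c/n = 291·285/1994 = 41.5923
Stratum 2 (Smokers): n = 5216; a·d/n = 2626·1272/5216 = 640.3896; b·c/n = 879·439/5216 = 73.9803
OR_MH = (174.2452 + 640.3896) / (41.5923 + 73.9803) = 814.6348 / 115.5725 = 7.04869

7.05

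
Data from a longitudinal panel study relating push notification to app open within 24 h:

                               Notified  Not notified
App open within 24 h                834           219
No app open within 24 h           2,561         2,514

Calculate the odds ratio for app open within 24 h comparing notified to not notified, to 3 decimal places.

Reading the table with exposure as columns: a = 834 (Notified, case), b = 2561 (Notified, non-case), c = 219 (Not notified, case), d = 2514.
OR = (a·d)/(b·c) = (834 × 2514) / (2561 × 219) = 2096676 / 560859 = 3.73833
The odds of app open within 24 h are about 3.74 times as high in the notified group.

3.738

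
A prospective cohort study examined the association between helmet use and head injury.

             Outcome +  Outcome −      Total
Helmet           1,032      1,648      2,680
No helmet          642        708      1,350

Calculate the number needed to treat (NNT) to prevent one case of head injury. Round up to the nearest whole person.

Risk in treated group = 1032/2680 = 0.38507; risk in control = 642/1350 = 0.47556.
Absolute risk reduction = 0.47556 − 0.38507 = 0.09048
NNT = 1 / ARR = 1 / 0.09048 = 11.052 → round up → 12

12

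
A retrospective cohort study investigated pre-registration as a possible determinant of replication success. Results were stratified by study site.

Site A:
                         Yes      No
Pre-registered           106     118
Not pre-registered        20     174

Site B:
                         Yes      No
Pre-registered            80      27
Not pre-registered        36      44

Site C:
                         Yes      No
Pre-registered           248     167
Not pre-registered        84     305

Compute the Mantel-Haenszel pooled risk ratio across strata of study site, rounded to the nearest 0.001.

RR_MH = Σ(aᵢ·n₀ᵢ/nᵢ) / Σ(cᵢ·n₁ᵢ/nᵢ), with n₁ᵢ = aᵢ+bᵢ (exposed), n₀ᵢ = cᵢ+dᵢ (unexposed), nᵢ = n₁ᵢ+n₀ᵢ.
Stratum 1 (Site A): n₁ = 224, n₀ = 194, n = 418; a·n₀/n = 106·194/418 = 49.1962; c·n₁/n = 20·224/418 = 10.7177
Stratum 2 (Site B): n₁ = 107, n₀ = 80, n = 187; a·n₀/n = 80·80/187 = 34.2246; c·n₁/n = 36·107/187 = 20.5989
Stratum 3 (Site C): n₁ = 415, n₀ = 389, n = 804; a·n₀/n = 248·389/804 = 119.9900; c·n₁/n = 84·415/804 = 43.3582
RR_MH = (49.1962 + 34.2246 + 119.9900) / (10.7177 + 20.5989 + 43.3582) = 203.4108 / 74.6748 = 2.72395

2.724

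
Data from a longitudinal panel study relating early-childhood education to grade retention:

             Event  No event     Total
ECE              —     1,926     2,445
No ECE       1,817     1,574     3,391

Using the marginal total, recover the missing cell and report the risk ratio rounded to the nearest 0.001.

0.396

The missing cell is in the exposed row: 2445 − 1926 = 519.
So a = 519, b = 1926, c = 1817, d = 1574.
RR = [a/(a+b)] / [c/(c+d)] = (519/2445) / (1817/3391) = 0.21227/0.53583 = 0.39615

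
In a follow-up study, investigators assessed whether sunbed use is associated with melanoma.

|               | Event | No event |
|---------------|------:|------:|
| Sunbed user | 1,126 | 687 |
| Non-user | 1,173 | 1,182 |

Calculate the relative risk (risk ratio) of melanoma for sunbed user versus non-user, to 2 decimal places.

Cells: a = 1126, b = 687, c = 1173, d = 1182.
Risk in exposed = 1126/1813 = 0.62107; risk in unexposed = 1173/2355 = 0.49809.
RR = 0.62107 / 0.49809 = 1.24691
The risk among the exposed is 1.25 times that among the unexposed.

1.25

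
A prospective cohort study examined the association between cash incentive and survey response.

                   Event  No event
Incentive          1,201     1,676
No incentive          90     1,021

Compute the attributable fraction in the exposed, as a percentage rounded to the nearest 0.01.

Cells: a = 1201, b = 1676, c = 90, d = 1021.
Risk in exposed = 1201/2877 = 0.41745; risk in unexposed = 90/1111 = 0.08101.
RR = 0.41745/0.08101 = 5.15317
AR% = (RR − 1)/RR × 100 = (5.15317 − 1)/5.15317 × 100 = 80.5945%

80.59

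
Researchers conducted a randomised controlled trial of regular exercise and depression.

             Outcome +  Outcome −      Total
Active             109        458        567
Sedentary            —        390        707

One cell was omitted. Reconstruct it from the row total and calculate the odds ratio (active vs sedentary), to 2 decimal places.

The missing cell is in the unexposed row: 707 − 390 = 317.
So a = 109, b = 458, c = 317, d = 390.
OR = (a·d)/(b·c) = (109 × 390) / (458 × 317) = 42510 / 145186 = 0.29280

0.29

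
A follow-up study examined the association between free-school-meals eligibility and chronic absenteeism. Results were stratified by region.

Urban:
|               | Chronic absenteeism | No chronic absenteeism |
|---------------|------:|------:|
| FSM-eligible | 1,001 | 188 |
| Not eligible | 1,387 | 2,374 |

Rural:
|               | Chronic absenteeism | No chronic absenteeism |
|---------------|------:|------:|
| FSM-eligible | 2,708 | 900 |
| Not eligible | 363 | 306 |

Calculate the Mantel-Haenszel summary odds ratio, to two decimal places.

OR_MH = Σ(aᵢdᵢ/nᵢ) / Σ(bᵢcᵢ/nᵢ), where nᵢ is the stratum total.
Stratum 1 (Urban): n = 4950; a·d/n = 1001·2374/4950 = 480.0756; b·c/n = 188·1387/4950 = 52.6780
Stratum 2 (Rural): n = 4277; a·d/n = 2708·306/4277 = 193.7451; b·c/n = 900·363/4277 = 76.3853
OR_MH = (480.0756 + 193.7451) / (52.6780 + 76.3853) = 673.8207 / 129.0633 = 5.22085

5.22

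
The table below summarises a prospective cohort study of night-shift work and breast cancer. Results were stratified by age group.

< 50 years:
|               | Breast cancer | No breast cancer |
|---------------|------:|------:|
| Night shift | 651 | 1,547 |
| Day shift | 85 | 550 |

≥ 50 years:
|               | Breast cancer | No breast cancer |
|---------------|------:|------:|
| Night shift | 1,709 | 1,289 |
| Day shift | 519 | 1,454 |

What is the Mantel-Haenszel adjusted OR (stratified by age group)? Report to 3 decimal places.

3.460

OR_MH = Σ(aᵢdᵢ/nᵢ) / Σ(bᵢcᵢ/nᵢ), where nᵢ is the stratum total.
Stratum 1 (< 50 years): n = 2833; a·d/n = 651·550/2833 = 126.3855; b·c/n = 1547·85/2833 = 46.4155
Stratum 2 (≥ 50 years): n = 4971; a·d/n = 1709·1454/4971 = 499.8765; b·c/n = 1289·519/4971 = 134.5788
OR_MH = (126.3855 + 499.8765) / (46.4155 + 134.5788) = 626.2619 / 180.9942 = 3.46012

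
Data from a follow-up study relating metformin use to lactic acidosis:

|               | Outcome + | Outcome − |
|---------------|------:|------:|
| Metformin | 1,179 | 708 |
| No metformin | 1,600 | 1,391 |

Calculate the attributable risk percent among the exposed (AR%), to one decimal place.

Cells: a = 1179, b = 708, c = 1600, d = 1391.
Risk in exposed = 1179/1887 = 0.62480; risk in unexposed = 1600/2991 = 0.53494.
RR = 0.62480/0.53494 = 1.16799
AR% = (RR − 1)/RR × 100 = (1.16799 − 1)/1.16799 × 100 = 14.3827%

14.4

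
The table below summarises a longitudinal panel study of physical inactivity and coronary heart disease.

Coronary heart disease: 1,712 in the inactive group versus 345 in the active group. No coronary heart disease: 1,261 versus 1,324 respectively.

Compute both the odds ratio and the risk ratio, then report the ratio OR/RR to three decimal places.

1.870

From the description: a = 1712, b = 1261, c = 345, d = 1324.
OR = (1712·1324)/(1261·345) = 2266688/435045 = 5.21024
Risk in exposed = 1712/2973 = 0.57585; risk in unexposed = 345/1669 = 0.20671; RR = 2.78578
OR/RR = 5.21024 / 2.78578 = 1.87030
The outcome is not rare, so the OR lies further from 1 than the RR.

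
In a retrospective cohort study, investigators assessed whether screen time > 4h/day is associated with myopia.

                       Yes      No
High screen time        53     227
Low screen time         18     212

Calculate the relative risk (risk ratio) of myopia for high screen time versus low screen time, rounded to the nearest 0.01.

Cells: a = 53, b = 227, c = 18, d = 212.
Risk in exposed = 53/280 = 0.18929; risk in unexposed = 18/230 = 0.07826.
RR = 0.18929 / 0.07826 = 2.41865
The risk among the exposed is 2.42 times that among the unexposed.

2.42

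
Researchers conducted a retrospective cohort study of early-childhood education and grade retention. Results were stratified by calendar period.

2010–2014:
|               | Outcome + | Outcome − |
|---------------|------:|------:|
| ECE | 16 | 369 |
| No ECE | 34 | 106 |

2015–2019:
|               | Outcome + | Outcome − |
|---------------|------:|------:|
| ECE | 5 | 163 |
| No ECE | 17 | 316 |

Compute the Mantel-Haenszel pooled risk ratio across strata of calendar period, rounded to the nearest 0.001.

0.248

RR_MH = Σ(aᵢ·n₀ᵢ/nᵢ) / Σ(cᵢ·n₁ᵢ/nᵢ), with n₁ᵢ = aᵢ+bᵢ (exposed), n₀ᵢ = cᵢ+dᵢ (unexposed), nᵢ = n₁ᵢ+n₀ᵢ.
Stratum 1 (2010–2014): n₁ = 385, n₀ = 140, n = 525; a·n₀/n = 16·140/525 = 4.2667; c·n₁/n = 34·385/525 = 24.9333
Stratum 2 (2015–2019): n₁ = 168, n₀ = 333, n = 501; a·n₀/n = 5·333/501 = 3.3234; c·n₁/n = 17·168/501 = 5.7006
RR_MH = (4.2667 + 3.3234) / (24.9333 + 5.7006) = 7.5900 / 30.6339 = 0.24777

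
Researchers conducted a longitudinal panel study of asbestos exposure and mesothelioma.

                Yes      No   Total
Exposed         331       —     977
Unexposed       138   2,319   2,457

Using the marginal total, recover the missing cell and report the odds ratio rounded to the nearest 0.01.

The missing cell is in the exposed row: 977 − 331 = 646.
So a = 331, b = 646, c = 138, d = 2319.
OR = (a·d)/(b·c) = (331 × 2319) / (646 × 138) = 767589 / 89148 = 8.61028

8.61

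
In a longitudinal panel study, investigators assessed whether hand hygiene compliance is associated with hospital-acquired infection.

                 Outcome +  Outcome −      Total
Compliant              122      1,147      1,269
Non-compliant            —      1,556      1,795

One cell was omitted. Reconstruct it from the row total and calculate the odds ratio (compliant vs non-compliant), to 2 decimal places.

0.69

The missing cell is in the unexposed row: 1795 − 1556 = 239.
So a = 122, b = 1147, c = 239, d = 1556.
OR = (a·d)/(b·c) = (122 × 1556) / (1147 × 239) = 189832 / 274133 = 0.69248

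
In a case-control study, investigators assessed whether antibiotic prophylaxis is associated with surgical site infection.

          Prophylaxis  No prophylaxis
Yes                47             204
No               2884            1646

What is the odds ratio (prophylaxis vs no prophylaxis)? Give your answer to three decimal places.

Reading the table with exposure as columns: a = 47 (Prophylaxis, case), b = 2884 (Prophylaxis, non-case), c = 204 (No prophylaxis, case), d = 1646.
OR = (a·d)/(b·c) = (47 × 1646) / (2884 × 204) = 77362 / 588336 = 0.13149
Exposure is associated with lower odds of surgical site infection (OR = 0.13 < 1).

0.131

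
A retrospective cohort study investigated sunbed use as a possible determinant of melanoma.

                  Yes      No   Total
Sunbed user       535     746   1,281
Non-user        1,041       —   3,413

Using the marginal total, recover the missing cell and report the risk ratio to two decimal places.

1.37

The missing cell is in the unexposed row: 3413 − 1041 = 2372.
So a = 535, b = 746, c = 1041, d = 2372.
RR = [a/(a+b)] / [c/(c+d)] = (535/1281) / (1041/3413) = 0.41764/0.30501 = 1.36927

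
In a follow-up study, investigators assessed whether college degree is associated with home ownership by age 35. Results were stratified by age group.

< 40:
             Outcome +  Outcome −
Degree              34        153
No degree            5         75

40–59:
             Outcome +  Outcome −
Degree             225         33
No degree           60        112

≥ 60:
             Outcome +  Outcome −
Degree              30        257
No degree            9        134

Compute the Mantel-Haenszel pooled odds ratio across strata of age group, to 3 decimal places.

6.032

OR_MH = Σ(aᵢdᵢ/nᵢ) / Σ(bᵢcᵢ/nᵢ), where nᵢ is the stratum total.
Stratum 1 (< 40): n = 267; a·d/n = 34·75/267 = 9.5506; b·c/n = 153·5/267 = 2.8652
Stratum 2 (40–59): n = 430; a·d/n = 225·112/430 = 58.6047; b·c/n = 33·60/430 = 4.6047
Stratum 3 (≥ 60): n = 430; a·d/n = 30·134/430 = 9.3488; b·c/n = 257·9/430 = 5.3791
OR_MH = (9.5506 + 58.6047 + 9.3488) / (2.8652 + 4.6047 + 5.3791) = 77.5041 / 12.8489 = 6.03196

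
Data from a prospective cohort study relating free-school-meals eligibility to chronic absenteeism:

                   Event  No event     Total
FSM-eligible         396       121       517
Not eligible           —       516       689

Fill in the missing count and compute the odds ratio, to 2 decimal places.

The missing cell is in the unexposed row: 689 − 516 = 173.
So a = 396, b = 121, c = 173, d = 516.
OR = (a·d)/(b·c) = (396 × 516) / (121 × 173) = 204336 / 20933 = 9.76143

9.76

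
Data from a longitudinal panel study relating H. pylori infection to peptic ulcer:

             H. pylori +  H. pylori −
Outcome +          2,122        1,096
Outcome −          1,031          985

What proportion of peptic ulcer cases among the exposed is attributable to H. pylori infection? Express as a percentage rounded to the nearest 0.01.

21.74

Reading the table with exposure as columns: a = 2122 (H. pylori +, case), b = 1031 (H. pylori +, non-case), c = 1096 (H. pylori −, case), d = 985.
Risk in exposed = 2122/3153 = 0.67301; risk in unexposed = 1096/2081 = 0.52667.
RR = 0.67301/0.52667 = 1.27786
AR% = (RR − 1)/RR × 100 = (1.27786 − 1)/1.27786 × 100 = 21.7441%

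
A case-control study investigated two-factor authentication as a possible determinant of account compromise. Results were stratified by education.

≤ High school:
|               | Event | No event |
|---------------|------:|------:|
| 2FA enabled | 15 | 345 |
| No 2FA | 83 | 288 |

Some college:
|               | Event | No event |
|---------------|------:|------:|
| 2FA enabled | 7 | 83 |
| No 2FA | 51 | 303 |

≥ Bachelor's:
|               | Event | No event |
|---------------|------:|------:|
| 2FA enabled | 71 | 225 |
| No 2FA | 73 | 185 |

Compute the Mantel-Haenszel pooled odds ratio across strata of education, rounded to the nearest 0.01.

0.44

OR_MH = Σ(aᵢdᵢ/nᵢ) / Σ(bᵢcᵢ/nᵢ), where nᵢ is the stratum total.
Stratum 1 (≤ High school): n = 731; a·d/n = 15·288/731 = 5.9097; b·c/n = 345·83/731 = 39.1724
Stratum 2 (Some college): n = 444; a·d/n = 7·303/444 = 4.7770; b·c/n = 83·51/444 = 9.5338
Stratum 3 (≥ Bachelor's): n = 554; a·d/n = 71·185/554 = 23.7094; b·c/n = 225·73/554 = 29.6480
OR_MH = (5.9097 + 4.7770 + 23.7094) / (39.1724 + 9.5338 + 29.6480) = 34.3961 / 78.3542 = 0.43898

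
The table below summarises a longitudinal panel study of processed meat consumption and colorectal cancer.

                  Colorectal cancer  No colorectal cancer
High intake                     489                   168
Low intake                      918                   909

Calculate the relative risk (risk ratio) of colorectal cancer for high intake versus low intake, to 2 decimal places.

Cells: a = 489, b = 168, c = 918, d = 909.
Risk in exposed = 489/657 = 0.74429; risk in unexposed = 918/1827 = 0.50246.
RR = 0.74429 / 0.50246 = 1.48129
The risk among the exposed is 1.48 times that among the unexposed.

1.48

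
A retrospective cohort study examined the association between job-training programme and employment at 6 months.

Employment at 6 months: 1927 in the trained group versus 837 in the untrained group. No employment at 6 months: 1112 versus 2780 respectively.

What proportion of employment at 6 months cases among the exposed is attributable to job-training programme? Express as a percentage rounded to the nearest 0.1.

63.5

From the description: a = 1927, b = 1112, c = 837, d = 2780.
Risk in exposed = 1927/3039 = 0.63409; risk in unexposed = 837/3617 = 0.23141.
RR = 0.63409/0.23141 = 2.74015
AR% = (RR − 1)/RR × 100 = (2.74015 − 1)/2.74015 × 100 = 63.5056%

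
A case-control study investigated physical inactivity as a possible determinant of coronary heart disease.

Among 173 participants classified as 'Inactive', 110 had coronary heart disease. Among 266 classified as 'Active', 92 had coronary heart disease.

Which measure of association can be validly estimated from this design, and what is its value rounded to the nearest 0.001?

3.302

From the description: a = 110, b = 63, c = 92, d = 174.
This is a case-control study: participants were sampled on outcome status, so risks in the source population cannot be estimated directly — relative risk is not valid here. The odds ratio is the appropriate measure.
OR = (a·d)/(b·c) = (110 × 174) / (63 × 92) = 19140 / 5796 = 3.30228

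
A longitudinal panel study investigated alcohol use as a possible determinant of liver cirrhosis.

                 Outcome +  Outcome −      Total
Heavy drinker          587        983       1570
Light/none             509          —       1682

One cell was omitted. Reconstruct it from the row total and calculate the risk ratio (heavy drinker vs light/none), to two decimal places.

1.24

The missing cell is in the unexposed row: 1682 − 509 = 1173.
So a = 587, b = 983, c = 509, d = 1173.
RR = [a/(a+b)] / [c/(c+d)] = (587/1570) / (509/1682) = 0.37389/0.30262 = 1.23551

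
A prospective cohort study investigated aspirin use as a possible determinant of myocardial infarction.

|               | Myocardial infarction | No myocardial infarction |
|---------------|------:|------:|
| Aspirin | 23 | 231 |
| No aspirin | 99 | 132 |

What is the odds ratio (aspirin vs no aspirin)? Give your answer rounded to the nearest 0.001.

0.133

Cells: a = 23, b = 231, c = 99, d = 132.
OR = (a·d)/(b·c) = (23 × 132) / (231 × 99) = 3036 / 22869 = 0.13276
Exposure is associated with lower odds of myocardial infarction (OR = 0.13 < 1).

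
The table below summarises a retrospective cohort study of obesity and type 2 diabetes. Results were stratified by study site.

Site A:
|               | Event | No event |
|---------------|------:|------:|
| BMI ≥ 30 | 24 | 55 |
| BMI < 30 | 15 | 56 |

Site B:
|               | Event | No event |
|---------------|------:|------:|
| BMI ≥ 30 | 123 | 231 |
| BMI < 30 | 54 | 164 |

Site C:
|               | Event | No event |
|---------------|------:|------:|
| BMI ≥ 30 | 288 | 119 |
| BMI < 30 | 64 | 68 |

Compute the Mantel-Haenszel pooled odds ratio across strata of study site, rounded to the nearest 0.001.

1.944

OR_MH = Σ(aᵢdᵢ/nᵢ) / Σ(bᵢcᵢ/nᵢ), where nᵢ is the stratum total.
Stratum 1 (Site A): n = 150; a·d/n = 24·56/150 = 8.9600; b·c/n = 55·15/150 = 5.5000
Stratum 2 (Site B): n = 572; a·d/n = 123·164/572 = 35.2657; b·c/n = 231·54/572 = 21.8077
Stratum 3 (Site C): n = 539; a·d/n = 288·68/539 = 36.3340; b·c/n = 119·64/539 = 14.1299
OR_MH = (8.9600 + 35.2657 + 36.3340) / (5.5000 + 21.8077 + 14.1299) = 80.5597 / 41.4376 = 1.94412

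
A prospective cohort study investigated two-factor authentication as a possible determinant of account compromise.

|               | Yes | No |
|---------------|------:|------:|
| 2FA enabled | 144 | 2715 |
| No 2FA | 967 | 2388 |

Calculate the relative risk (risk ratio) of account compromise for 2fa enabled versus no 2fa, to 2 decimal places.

0.17

Cells: a = 144, b = 2715, c = 967, d = 2388.
Risk in exposed = 144/2859 = 0.05037; risk in unexposed = 967/3355 = 0.28823.
RR = 0.05037 / 0.28823 = 0.17475
The risk is 83% lower among the exposed than among the unexposed.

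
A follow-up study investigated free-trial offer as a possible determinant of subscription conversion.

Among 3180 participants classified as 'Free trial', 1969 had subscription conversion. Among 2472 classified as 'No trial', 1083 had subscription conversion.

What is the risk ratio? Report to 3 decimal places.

From the description: a = 1969, b = 1211, c = 1083, d = 1389.
Risk in exposed = 1969/3180 = 0.61918; risk in unexposed = 1083/2472 = 0.43811.
RR = 0.61918 / 0.43811 = 1.41331
The risk among the exposed is 1.41 times that among the unexposed.

1.413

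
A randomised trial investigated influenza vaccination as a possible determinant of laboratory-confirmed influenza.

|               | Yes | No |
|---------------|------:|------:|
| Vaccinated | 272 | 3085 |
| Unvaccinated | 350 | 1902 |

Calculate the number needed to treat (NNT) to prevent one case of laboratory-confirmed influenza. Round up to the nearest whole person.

14

Risk in treated group = 272/3357 = 0.08102; risk in control = 350/2252 = 0.15542.
Absolute risk reduction = 0.15542 − 0.08102 = 0.07439
NNT = 1 / ARR = 1 / 0.07439 = 13.442 → round up → 14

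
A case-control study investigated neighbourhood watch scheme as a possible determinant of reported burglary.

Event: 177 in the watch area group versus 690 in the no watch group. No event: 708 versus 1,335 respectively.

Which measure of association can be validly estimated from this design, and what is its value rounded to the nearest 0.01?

From the description: a = 177, b = 708, c = 690, d = 1335.
This is a case-control study: participants were sampled on outcome status, so risks in the source population cannot be estimated directly — relative risk is not valid here. The odds ratio is the appropriate measure.
OR = (a·d)/(b·c) = (177 × 1335) / (708 × 690) = 236295 / 488520 = 0.48370

0.48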